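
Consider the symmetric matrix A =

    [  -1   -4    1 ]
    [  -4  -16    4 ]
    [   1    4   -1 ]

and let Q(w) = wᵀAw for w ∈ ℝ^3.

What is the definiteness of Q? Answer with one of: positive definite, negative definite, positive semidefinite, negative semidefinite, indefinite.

Row-reducing A symmetrically gives the diagonal entries -1, 0, 0.
Counting signs: 1 negative, 2 zero.
Hence Q is negative semidefinite.

negative semidefinite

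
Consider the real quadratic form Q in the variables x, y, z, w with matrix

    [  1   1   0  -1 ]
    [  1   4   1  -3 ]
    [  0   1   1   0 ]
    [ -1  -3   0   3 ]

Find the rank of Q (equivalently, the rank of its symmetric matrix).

3

Row-reducing A symmetrically gives the diagonal entries 1, 3, 2/3, 0.
So there are 3 positive, 1 zero pivots.
The rank is the number of nonzero pivots: 3.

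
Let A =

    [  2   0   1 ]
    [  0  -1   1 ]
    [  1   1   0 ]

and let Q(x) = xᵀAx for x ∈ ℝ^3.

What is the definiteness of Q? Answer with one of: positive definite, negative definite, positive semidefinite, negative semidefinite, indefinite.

indefinite

Symmetric row and column elimination reduces A to a congruent diagonal form with pivots 2, -1, 1/2.
So there are 2 positive, 1 negative pivots.
Hence Q is indefinite.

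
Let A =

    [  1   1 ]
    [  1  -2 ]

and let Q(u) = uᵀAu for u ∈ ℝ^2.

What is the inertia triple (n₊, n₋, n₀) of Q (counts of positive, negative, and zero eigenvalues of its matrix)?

(1, 1, 0)

Congruent diagonalization of A (simultaneous row and column reduction) yields pivots 1, -3.
Counting signs: 1 positive, 1 negative.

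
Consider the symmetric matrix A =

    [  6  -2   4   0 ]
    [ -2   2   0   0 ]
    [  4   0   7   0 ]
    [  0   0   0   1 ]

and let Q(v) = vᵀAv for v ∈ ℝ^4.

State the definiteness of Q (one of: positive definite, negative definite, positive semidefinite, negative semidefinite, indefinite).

positive definite

Symmetric row and column elimination reduces A to a congruent diagonal form with pivots 6, 4/3, 3, 1.
Counting signs: 4 positive.
Hence Q is positive definite.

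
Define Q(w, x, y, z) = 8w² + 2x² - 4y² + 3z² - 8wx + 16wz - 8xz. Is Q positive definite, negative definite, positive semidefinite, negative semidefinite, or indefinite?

The associated matrix is A = [[8, -4, 0, 8], [-4, 2, 0, -4], [0, 0, -4, 0], [8, -4, 0, 3]].
Row-reducing A symmetrically gives the diagonal entries 8, 0, -4, -5.
That gives 1 positive, 2 negative, 1 zero pivots.
Hence Q is indefinite.

indefinite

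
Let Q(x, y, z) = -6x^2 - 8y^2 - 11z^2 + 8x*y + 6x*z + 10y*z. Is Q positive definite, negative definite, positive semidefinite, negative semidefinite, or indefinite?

negative definite

Write A = [[-6, 4, 3], [4, -8, 5], [3, 5, -11]].
Applying the same elementary operations to the rows and columns of A produces a congruent diagonal matrix with entries -6, -16/3, -5/16.
That gives 3 negative pivots.
Hence Q is negative definite.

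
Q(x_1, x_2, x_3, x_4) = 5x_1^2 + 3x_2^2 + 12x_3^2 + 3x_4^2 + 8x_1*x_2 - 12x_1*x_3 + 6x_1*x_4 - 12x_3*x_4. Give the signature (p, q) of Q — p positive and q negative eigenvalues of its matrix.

(2, 1)

The symmetric matrix is A = [[5, 4, -6, 3], [4, 3, 0, 0], [-6, 0, 12, -6], [3, 0, -6, 3]].
Row-reducing A symmetrically gives the diagonal entries 5, -1/5, 120, 0.
Counting signs: 2 positive, 1 negative, 1 zero.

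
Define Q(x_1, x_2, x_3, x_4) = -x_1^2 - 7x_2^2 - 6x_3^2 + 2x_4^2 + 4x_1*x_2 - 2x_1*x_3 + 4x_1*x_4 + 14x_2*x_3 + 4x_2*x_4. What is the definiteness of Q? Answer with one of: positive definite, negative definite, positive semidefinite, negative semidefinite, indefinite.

indefinite

Write A = [[-1, 2, -1, 2], [2, -7, 7, 2], [-1, 7, -6, 0], [2, 2, 0, 2]].
Congruent diagonalization of A (simultaneous row and column reduction) yields pivots -1, -3, 10/3, -6/5.
That gives 1 positive, 3 negative pivots.
Hence Q is indefinite.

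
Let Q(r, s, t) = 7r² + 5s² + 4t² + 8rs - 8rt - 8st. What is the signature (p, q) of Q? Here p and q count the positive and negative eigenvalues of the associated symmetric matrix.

(3, 0)

Write A = [[7, 4, -4], [4, 5, -4], [-4, -4, 4]].
Applying the same elementary operations to the rows and columns of A produces a congruent diagonal matrix with entries 7, 19/7, 12/19.
That gives 3 positive pivots.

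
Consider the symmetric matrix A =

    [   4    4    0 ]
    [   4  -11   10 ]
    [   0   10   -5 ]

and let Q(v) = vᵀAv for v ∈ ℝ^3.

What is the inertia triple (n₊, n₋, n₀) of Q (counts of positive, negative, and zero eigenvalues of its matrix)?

(2, 1, 0)

Symmetric row and column elimination reduces A to a congruent diagonal form with pivots 4, -15, 5/3.
So there are 2 positive, 1 negative pivots.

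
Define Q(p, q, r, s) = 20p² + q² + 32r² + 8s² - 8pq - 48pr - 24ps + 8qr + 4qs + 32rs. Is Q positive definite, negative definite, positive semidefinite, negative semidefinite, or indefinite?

positive semidefinite

The symmetric matrix is A = [[20, -4, -24, -12], [-4, 1, 4, 2], [-24, 4, 32, 16], [-12, 2, 16, 8]].
Applying the same elementary operations to the rows and columns of A produces a congruent diagonal matrix with entries 20, 1/5, 0, 0.
So there are 2 positive, 2 zero pivots.
Hence Q is positive semidefinite.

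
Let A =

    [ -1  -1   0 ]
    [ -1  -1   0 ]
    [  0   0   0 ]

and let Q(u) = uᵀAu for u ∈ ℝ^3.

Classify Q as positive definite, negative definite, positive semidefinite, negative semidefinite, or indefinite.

Congruent diagonalization of A (simultaneous row and column reduction) yields pivots -1, 0, 0.
Counting signs: 1 negative, 2 zero.
Hence Q is negative semidefinite.

negative semidefinite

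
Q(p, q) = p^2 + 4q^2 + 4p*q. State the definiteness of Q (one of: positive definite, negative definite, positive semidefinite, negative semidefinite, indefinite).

The symmetric matrix of Q is [[1, 2], [2, 4]].
For the 2×2 matrix [[1, 2], [2, 4]]: det = 1·4 − (2)² = 0, trace = 5.
det = 0 so one eigenvalue is zero; the form is semidefinite with the sign of the trace.

positive semidefinite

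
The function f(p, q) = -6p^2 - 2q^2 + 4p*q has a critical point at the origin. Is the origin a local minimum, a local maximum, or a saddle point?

The Hessian at the origin is H = [[-12, 4], [4, -4]].
det H = -12·-4 − (4)² = 32 > 0 and H[1,1] = -12 < 0, so H is negative definite.
Therefore the origin is a local maximum.

local maximum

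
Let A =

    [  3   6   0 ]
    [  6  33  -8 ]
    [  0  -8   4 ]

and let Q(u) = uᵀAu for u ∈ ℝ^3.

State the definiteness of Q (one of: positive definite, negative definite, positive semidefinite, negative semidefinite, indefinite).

Congruent diagonalization of A (simultaneous row and column reduction) yields pivots 3, 21, 20/21.
That gives 3 positive pivots.
Hence Q is positive definite.

positive definite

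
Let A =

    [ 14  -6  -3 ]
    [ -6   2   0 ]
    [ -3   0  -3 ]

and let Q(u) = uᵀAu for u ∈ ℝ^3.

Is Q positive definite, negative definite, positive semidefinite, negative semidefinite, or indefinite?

indefinite

Applying the same elementary operations to the rows and columns of A produces a congruent diagonal matrix with entries 14, -4/7, -3/4.
That gives 1 positive, 2 negative pivots.
Hence Q is indefinite.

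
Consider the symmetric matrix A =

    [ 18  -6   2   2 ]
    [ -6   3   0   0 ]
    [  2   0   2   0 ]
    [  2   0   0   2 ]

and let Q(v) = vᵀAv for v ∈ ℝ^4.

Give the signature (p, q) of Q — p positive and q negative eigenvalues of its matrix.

Applying the same elementary operations to the rows and columns of A produces a congruent diagonal matrix with entries 18, 1, 4/3, 1.
Counting signs: 4 positive.

(4, 0)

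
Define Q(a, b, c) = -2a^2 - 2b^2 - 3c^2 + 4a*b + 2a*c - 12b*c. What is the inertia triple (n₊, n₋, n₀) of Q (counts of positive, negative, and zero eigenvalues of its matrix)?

(1, 2, 0)

The symmetric matrix is A = [[-2, 2, 1], [2, -2, -6], [1, -6, -3]].
By Sylvester's law of inertia any congruent diagonalization of A has 1 positive, 2 negative and 0 zero entries.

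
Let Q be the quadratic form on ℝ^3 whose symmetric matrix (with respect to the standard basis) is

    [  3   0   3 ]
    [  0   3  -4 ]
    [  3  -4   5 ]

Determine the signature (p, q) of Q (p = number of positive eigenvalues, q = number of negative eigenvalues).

Symmetric row and column elimination reduces A to a congruent diagonal form with pivots 3, 3, -10/3.
That gives 2 positive, 1 negative pivots.

(2, 1)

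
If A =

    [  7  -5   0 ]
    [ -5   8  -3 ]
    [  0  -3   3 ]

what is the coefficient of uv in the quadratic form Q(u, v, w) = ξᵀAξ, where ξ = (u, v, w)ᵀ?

The coefficient of uv is A[1,2] + A[2,1] = 2·(-5) = -10.

-10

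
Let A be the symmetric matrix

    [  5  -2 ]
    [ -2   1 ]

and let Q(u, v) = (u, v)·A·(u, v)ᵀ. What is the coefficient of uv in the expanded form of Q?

The coefficient of uv is A[1,2] + A[2,1] = 2·(-2) = -4.

-4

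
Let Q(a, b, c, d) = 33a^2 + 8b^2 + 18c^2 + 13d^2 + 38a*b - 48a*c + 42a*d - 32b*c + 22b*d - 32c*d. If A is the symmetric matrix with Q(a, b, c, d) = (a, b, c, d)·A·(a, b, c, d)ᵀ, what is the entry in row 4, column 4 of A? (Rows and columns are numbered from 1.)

The coefficient of d^2 in Q is 13, and that is exactly A[4,4].

13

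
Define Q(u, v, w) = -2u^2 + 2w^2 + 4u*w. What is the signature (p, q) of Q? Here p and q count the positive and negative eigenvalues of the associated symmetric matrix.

(1, 1)

Write A = [[-2, 0, 2], [0, 0, 0], [2, 0, 2]].
Symmetric row and column elimination reduces A to a congruent diagonal form with pivots -2, 0, 4.
That gives 1 positive, 1 negative, 1 zero pivots.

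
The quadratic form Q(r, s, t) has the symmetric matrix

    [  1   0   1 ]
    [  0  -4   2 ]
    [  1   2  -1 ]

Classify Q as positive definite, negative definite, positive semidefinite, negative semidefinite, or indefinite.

indefinite

Congruent diagonalization of A (simultaneous row and column reduction) yields pivots 1, -4, -1.
Counting signs: 1 positive, 2 negative.
Hence Q is indefinite.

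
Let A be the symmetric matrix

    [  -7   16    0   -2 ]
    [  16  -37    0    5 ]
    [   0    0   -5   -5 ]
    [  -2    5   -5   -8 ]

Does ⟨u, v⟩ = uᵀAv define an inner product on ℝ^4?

no

An LDLᵀ factorisation of A has diagonal entries -7, -3/7, -5, -2.
That gives 4 negative pivots.
Hence Q is negative definite.
⟨·,·⟩ is an inner product exactly when A is positive definite.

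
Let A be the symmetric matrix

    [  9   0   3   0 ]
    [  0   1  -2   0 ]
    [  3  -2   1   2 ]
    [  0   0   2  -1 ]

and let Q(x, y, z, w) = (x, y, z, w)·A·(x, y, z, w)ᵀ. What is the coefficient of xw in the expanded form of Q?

The coefficient of xw is A[1,4] + A[4,1] = 2·0 = 0.

0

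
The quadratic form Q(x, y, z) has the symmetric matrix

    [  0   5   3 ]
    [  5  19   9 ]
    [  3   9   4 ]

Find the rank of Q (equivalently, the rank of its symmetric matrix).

3

Row reduction of A gives 3 nonzero rows, so rank A = 3.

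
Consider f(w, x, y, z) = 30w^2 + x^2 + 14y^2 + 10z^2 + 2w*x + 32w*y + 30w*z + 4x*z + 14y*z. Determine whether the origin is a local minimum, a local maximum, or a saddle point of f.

The Hessian at the origin is H = [[60, 2, 32, 30], [2, 2, 0, 4], [32, 0, 28, 14], [30, 4, 14, 20]].
Symmetric row and column elimination reduces H to a congruent diagonal form with pivots 60, 29/15, 300/29, 1/3.
That gives 4 positive pivots.
H is positive definite, so the origin is a strict local minimum.

local minimum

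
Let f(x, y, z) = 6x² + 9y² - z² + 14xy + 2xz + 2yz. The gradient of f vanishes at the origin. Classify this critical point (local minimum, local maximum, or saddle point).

The Hessian at the origin is H = [[12, 14, 2], [14, 18, 2], [2, 2, -2]].
Symmetric row and column elimination reduces H to a congruent diagonal form with pivots 12, 5/3, -12/5.
So there are 2 positive, 1 negative pivots.
H is indefinite, so the origin is a saddle point.

saddle point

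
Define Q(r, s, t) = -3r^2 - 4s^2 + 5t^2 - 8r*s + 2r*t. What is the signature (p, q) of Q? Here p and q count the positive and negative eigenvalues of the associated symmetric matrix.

Write A = [[-3, -4, 1], [-4, -4, 0], [1, 0, 5]].
Congruent diagonalization of A (simultaneous row and column reduction) yields pivots -3, 4/3, 4.
So there are 2 positive, 1 negative pivots.

(2, 1)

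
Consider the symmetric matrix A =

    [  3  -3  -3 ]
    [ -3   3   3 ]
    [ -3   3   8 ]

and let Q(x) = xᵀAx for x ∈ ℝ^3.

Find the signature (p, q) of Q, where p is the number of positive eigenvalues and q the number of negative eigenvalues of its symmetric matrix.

(2, 0)

Congruent diagonalization of A (simultaneous row and column reduction) yields pivots 3, 0, 5.
Counting signs: 2 positive, 1 zero.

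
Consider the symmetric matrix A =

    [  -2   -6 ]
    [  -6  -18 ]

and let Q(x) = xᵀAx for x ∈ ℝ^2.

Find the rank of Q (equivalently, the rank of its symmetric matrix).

1

Congruent diagonalization of A (simultaneous row and column reduction) yields pivots -2, 0.
That gives 1 negative, 1 zero pivots.
The rank is the number of nonzero pivots: 1.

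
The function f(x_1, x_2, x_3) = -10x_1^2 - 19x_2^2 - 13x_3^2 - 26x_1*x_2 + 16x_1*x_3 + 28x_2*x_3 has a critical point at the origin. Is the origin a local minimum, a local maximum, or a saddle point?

The Hessian at the origin is H = [[-20, -26, 16], [-26, -38, 28], [16, 28, -26]].
Congruent diagonalization of H (simultaneous row and column reduction) yields pivots -20, -21/5, -6/7.
So there are 3 negative pivots.
H is negative definite, so the origin is a strict local maximum.

local maximum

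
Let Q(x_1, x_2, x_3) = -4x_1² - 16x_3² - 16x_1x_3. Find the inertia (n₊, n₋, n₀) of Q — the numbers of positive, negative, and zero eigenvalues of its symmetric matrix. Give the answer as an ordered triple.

The associated matrix is A = [[-4, 0, -8], [0, 0, 0], [-8, 0, -16]].
Congruent diagonalization of A (simultaneous row and column reduction) yields pivots -4, 0, 0.
That gives 1 negative, 2 zero pivots.

(0, 1, 2)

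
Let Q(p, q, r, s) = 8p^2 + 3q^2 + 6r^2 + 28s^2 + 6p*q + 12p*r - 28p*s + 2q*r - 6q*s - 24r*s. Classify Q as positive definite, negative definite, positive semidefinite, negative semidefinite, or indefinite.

positive definite

The symmetric matrix is A = [[8, 3, 6, -14], [3, 3, 1, -3], [6, 1, 6, -12], [-14, -3, -12, 28]].
An LDLᵀ factorisation of A has diagonal entries 8, 15/8, 2/3, 4/5.
Counting signs: 4 positive.
Hence Q is positive definite.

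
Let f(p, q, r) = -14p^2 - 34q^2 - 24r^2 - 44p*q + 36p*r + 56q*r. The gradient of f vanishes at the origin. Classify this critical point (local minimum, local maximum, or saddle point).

The Hessian at the origin is H = [[-28, -44, 36], [-44, -68, 56], [36, 56, -48]].
Applying the same elementary operations to the rows and columns of H produces a congruent diagonal matrix with entries -28, 8/7, -2.
That gives 1 positive, 2 negative pivots.
H is indefinite, so the origin is a saddle point.

saddle point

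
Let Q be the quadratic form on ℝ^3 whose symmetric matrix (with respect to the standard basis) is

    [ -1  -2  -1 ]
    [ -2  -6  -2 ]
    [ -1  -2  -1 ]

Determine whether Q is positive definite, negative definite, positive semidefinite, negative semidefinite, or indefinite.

Applying the same elementary operations to the rows and columns of A produces a congruent diagonal matrix with entries -1, -2, 0.
Counting signs: 2 negative, 1 zero.
Hence Q is negative semidefinite.

negative semidefinite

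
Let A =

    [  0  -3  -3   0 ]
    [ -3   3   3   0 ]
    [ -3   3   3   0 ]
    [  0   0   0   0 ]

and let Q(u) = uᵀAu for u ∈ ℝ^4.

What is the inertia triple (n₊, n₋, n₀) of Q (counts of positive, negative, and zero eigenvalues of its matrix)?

By Sylvester's law of inertia any congruent diagonalization of A has 1 positive, 1 negative and 2 zero entries.

(1, 1, 2)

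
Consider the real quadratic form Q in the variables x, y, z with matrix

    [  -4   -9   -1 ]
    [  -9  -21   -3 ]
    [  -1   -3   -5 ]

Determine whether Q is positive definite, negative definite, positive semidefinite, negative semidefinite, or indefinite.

negative definite

Leading principal minors: Δ_1 = -4, Δ_2 = 3, Δ_3 = -12.
The signs alternate starting with Δ_1 < 0, so by Sylvester's criterion Q is negative definite.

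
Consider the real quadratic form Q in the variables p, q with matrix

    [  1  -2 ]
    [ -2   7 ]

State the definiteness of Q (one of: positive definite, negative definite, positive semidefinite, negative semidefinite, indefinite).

For the 2×2 matrix [[1, -2], [-2, 7]]: det = 1·7 − (-2)² = 3, trace = 8.
det > 0 so both eigenvalues share the sign of the trace; trace = 8 > 0 ⇒ both positive.

positive definite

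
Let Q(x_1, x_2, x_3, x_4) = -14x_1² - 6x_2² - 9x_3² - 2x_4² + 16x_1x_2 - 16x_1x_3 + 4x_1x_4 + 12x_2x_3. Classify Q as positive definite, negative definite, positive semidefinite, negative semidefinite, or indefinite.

The symmetric matrix is A = [[-14, 8, -8, 2], [8, -6, 6, 0], [-8, 6, -9, 0], [2, 0, 0, -2]].
Symmetric row and column elimination reduces A to a congruent diagonal form with pivots -14, -10/7, -3, -4/5.
Counting signs: 4 negative.
Hence Q is negative definite.

negative definite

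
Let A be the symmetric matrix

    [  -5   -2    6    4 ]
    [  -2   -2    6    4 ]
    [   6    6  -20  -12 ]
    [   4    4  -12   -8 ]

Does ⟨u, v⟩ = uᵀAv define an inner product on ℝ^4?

Symmetric row and column elimination reduces A to a congruent diagonal form with pivots -5, -6/5, -2, 0.
So there are 3 negative, 1 zero pivots.
Hence Q is negative semidefinite.
⟨·,·⟩ is an inner product exactly when A is positive definite.

no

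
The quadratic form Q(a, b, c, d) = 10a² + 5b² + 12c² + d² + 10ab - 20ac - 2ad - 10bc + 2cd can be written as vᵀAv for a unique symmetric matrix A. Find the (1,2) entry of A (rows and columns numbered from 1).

5

The coefficient of a·b in Q is 10. For a symmetric A this equals A[1,2] + A[2,1] = 2·A[1,2].
So A[1,2] = 10/2 = 5.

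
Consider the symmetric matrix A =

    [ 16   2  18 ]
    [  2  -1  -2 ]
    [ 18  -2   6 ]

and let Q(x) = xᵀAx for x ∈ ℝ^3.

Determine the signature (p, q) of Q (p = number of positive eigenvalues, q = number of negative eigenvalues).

Symmetric row and column elimination reduces A to a congruent diagonal form with pivots 16, -5/4, 1/5.
Counting signs: 2 positive, 1 negative.

(2, 1)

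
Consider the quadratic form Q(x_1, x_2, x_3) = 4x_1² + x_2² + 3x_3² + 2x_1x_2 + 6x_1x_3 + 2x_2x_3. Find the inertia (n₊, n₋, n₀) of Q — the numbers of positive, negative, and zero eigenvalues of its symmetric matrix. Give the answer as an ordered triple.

(3, 0, 0)

Write A = [[4, 1, 3], [1, 1, 1], [3, 1, 3]].
Row-reducing A symmetrically gives the diagonal entries 4, 3/4, 2/3.
That gives 3 positive pivots.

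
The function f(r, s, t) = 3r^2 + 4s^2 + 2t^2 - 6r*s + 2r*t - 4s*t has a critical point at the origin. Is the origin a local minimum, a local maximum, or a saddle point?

The Hessian at the origin is H = [[6, -6, 2], [-6, 8, -4], [2, -4, 4]].
Symmetric row and column elimination reduces H to a congruent diagonal form with pivots 6, 2, 4/3.
So there are 3 positive pivots.
H is positive definite, so the origin is a strict local minimum.

local minimum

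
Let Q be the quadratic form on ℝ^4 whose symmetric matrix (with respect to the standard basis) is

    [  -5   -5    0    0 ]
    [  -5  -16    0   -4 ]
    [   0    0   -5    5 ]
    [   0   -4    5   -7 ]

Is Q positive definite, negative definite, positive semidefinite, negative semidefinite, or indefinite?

negative definite

Row-reducing A symmetrically gives the diagonal entries -5, -11, -5, -6/11.
Counting signs: 4 negative.
Hence Q is negative definite.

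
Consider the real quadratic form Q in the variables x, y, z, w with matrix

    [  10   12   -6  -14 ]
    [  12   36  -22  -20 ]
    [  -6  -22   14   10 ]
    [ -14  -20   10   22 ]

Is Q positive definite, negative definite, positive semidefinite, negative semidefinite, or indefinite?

positive definite

Leading principal minors: Δ_1 = 10, Δ_2 = 216, Δ_3 = 56, Δ_4 = 32.
All leading principal minors are positive, so by Sylvester's criterion Q is positive definite.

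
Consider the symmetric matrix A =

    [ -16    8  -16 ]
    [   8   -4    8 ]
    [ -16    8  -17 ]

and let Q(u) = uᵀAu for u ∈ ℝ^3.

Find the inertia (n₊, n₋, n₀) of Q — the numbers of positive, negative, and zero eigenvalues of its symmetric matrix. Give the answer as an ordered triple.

Congruent diagonalization of A (simultaneous row and column reduction) yields pivots -16, 0, -1.
So there are 2 negative, 1 zero pivots.

(0, 2, 1)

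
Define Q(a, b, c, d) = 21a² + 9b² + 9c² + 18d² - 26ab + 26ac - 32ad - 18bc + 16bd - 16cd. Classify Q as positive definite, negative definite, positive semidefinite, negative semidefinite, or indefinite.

positive semidefinite

The symmetric matrix is A = [[21, -13, 13, -16], [-13, 9, -9, 8], [13, -9, 9, -8], [-16, 8, -8, 18]].
Applying the same elementary operations to the rows and columns of A produces a congruent diagonal matrix with entries 21, 20/21, 0, 2.
That gives 3 positive, 1 zero pivots.
Hence Q is positive semidefinite.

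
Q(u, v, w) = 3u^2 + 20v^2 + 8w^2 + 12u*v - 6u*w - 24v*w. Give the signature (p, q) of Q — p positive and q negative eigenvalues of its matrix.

The associated matrix is A = [[3, 6, -3], [6, 20, -12], [-3, -12, 8]].
Applying the same elementary operations to the rows and columns of A produces a congruent diagonal matrix with entries 3, 8, 1/2.
That gives 3 positive pivots.

(3, 0)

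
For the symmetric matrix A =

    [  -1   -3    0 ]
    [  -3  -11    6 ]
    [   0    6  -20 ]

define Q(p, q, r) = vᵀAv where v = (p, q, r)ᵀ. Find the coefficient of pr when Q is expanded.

0

The coefficient of pr is A[1,3] + A[3,1] = 2·0 = 0.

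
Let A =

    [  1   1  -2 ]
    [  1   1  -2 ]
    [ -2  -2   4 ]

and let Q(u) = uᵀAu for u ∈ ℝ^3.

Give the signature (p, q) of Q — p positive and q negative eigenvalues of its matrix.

(1, 0)

Applying the same elementary operations to the rows and columns of A produces a congruent diagonal matrix with entries 1, 0, 0.
Counting signs: 1 positive, 2 zero.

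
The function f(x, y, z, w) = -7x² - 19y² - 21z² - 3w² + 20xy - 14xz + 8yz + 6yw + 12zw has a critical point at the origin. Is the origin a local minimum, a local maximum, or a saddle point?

The Hessian at the origin is H = [[-14, 20, -14, 0], [20, -38, 8, 6], [-14, 8, -42, 12], [0, 6, 12, -6]].
Symmetric row and column elimination reduces H to a congruent diagonal form with pivots -14, -66/7, -140/11, -24/35.
Counting signs: 4 negative.
H is negative definite, so the origin is a strict local maximum.

local maximum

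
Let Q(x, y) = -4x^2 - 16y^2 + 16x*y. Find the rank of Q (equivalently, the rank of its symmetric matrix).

1

Write A = [[-4, 8], [8, -16]].
Applying the same elementary operations to the rows and columns of A produces a congruent diagonal matrix with entries -4, 0.
That gives 1 negative, 1 zero pivots.
The rank is the number of nonzero pivots: 1.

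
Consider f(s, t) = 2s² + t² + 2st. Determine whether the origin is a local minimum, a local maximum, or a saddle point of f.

The Hessian at the origin is H = [[4, 2], [2, 2]].
det H = 4·2 − (2)² = 4 > 0 and H[1,1] = 4 > 0, so H is positive definite.
Therefore the origin is a local minimum.

local minimum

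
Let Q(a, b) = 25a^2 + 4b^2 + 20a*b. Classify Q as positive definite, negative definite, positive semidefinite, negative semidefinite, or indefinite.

The symmetric matrix of Q is [[25, 10], [10, 4]].
For the 2×2 matrix [[25, 10], [10, 4]]: det = 25·4 − (10)² = 0, trace = 29.
det = 0 so one eigenvalue is zero; the form is semidefinite with the sign of the trace.

positive semidefinite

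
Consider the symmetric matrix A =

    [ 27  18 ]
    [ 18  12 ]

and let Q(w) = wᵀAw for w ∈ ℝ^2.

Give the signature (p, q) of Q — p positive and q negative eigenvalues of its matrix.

(1, 0)

Symmetric row and column elimination reduces A to a congruent diagonal form with pivots 27, 0.
Counting signs: 1 positive, 1 zero.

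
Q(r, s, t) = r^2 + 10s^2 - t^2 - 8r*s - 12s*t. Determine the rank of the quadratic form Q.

The associated matrix is A = [[1, -4, 0], [-4, 10, -6], [0, -6, -1]].
Row-reducing A symmetrically gives the diagonal entries 1, -6, 5.
Counting signs: 2 positive, 1 negative.
The rank is the number of nonzero pivots: 3.

3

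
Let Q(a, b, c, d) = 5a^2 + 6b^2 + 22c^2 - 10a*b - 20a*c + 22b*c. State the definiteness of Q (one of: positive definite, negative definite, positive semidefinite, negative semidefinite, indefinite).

The symmetric matrix is A = [[5, -5, -10, 0], [-5, 6, 11, 0], [-10, 11, 22, 0], [0, 0, 0, 0]].
Applying the same elementary operations to the rows and columns of A produces a congruent diagonal matrix with entries 5, 1, 1, 0.
That gives 3 positive, 1 zero pivots.
Hence Q is positive semidefinite.

positive semidefinite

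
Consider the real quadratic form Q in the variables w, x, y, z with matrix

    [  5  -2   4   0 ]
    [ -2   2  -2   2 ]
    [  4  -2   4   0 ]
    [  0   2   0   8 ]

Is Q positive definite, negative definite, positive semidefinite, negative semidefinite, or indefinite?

Leading principal minors: Δ_1 = 5, Δ_2 = 6, Δ_3 = 4, Δ_4 = 16.
All leading principal minors are positive, so by Sylvester's criterion Q is positive definite.

positive definite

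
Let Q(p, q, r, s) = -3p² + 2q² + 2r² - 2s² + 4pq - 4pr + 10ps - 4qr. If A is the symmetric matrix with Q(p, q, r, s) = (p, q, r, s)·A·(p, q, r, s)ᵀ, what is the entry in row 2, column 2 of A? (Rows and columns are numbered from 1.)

The coefficient of q² in Q is 2, and that is exactly A[2,2].

2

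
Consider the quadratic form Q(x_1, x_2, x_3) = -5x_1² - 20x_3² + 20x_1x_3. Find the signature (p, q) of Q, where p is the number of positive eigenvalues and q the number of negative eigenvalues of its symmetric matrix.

(0, 1)

The associated matrix is A = [[-5, 0, 10], [0, 0, 0], [10, 0, -20]].
Row-reducing A symmetrically gives the diagonal entries -5, 0, 0.
That gives 1 negative, 2 zero pivots.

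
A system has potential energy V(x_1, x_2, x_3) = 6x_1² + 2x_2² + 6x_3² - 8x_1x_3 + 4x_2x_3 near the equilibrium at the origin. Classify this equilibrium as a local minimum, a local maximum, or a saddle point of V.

The Hessian at the origin is H = [[12, 0, -8], [0, 4, 4], [-8, 4, 12]].
An LDLᵀ factorisation of H has diagonal entries 12, 4, 8/3.
So there are 3 positive pivots.
H is positive definite, so the origin is a strict local minimum.

local minimum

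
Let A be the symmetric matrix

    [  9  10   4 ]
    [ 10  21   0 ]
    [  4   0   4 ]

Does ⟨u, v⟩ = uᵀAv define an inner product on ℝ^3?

Row-reducing A symmetrically gives the diagonal entries 9, 89/9, 20/89.
So there are 3 positive pivots.
Hence Q is positive definite.
⟨·,·⟩ is an inner product exactly when A is positive definite.

yes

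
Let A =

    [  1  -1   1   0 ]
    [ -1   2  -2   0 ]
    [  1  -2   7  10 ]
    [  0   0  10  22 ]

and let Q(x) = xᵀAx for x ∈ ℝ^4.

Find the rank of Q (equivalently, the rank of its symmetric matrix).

Applying the same elementary operations to the rows and columns of A produces a congruent diagonal matrix with entries 1, 1, 5, 2.
That gives 4 positive pivots.
The rank is the number of nonzero pivots: 4.

4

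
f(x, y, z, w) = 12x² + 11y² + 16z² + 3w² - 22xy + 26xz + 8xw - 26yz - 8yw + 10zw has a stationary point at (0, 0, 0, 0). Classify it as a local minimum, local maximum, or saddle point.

The Hessian at the origin is H = [[24, -22, 26, 8], [-22, 22, -26, -8], [26, -26, 32, 10], [8, -8, 10, 6]].
An LDLᵀ factorisation of H has diagonal entries 24, 11/6, 14/11, 20/7.
That gives 4 positive pivots.
H is positive definite, so the origin is a strict local minimum.

local minimum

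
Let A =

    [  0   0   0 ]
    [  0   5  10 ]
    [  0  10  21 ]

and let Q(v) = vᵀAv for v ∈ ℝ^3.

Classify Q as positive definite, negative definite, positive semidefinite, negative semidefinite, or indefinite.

positive semidefinite

Row-reducing A symmetrically gives the diagonal entries 0, 5, 1.
That gives 2 positive, 1 zero pivots.
Hence Q is positive semidefinite.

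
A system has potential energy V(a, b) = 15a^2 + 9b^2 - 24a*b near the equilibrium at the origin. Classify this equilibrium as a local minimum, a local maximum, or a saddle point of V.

saddle point

The Hessian at the origin is H = [[30, -24], [-24, 18]].
det H = 30·18 − (-24)² = -36 < 0, so H is indefinite.
Therefore the origin is a saddle point.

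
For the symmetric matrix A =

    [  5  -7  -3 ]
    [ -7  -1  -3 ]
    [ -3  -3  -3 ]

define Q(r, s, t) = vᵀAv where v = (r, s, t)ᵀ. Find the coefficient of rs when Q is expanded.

-14

The coefficient of rs is A[1,2] + A[2,1] = 2·(-7) = -14.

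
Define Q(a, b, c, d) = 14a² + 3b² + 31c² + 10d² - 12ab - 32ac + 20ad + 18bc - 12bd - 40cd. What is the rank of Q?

The associated matrix is A = [[14, -6, -16, 10], [-6, 3, 9, -6], [-16, 9, 31, -20], [10, -6, -20, 10]].
An LDLᵀ factorisation of A has diagonal entries 14, 3/7, 2, -4.
So there are 3 positive, 1 negative pivots.
The rank is the number of nonzero pivots: 4.

4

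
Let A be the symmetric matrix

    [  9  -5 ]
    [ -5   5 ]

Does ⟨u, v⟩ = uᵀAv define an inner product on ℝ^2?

Leading principal minors: Δ_1 = 9, Δ_2 = 20.
All leading principal minors are positive, so by Sylvester's criterion Q is positive definite.
⟨·,·⟩ is an inner product exactly when A is positive definite.

yes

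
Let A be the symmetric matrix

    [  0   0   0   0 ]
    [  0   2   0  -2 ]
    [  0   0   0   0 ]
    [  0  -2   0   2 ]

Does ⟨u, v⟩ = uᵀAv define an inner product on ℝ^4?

no

Congruent diagonalization of A (simultaneous row and column reduction) yields pivots 0, 2, 0, 0.
That gives 1 positive, 3 zero pivots.
Hence Q is positive semidefinite.
⟨·,·⟩ is an inner product exactly when A is positive definite.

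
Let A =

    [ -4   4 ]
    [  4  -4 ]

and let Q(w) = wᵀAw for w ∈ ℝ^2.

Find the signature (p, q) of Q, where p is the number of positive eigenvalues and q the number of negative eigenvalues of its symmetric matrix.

(0, 1)

Congruent diagonalization of A (simultaneous row and column reduction) yields pivots -4, 0.
That gives 1 negative, 1 zero pivots.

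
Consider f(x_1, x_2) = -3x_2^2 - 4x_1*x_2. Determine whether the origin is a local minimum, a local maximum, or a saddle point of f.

saddle point

The Hessian at the origin is H = [[0, -4], [-4, -6]].
det H = 0·-6 − (-4)² = -16 < 0, so H is indefinite.
Therefore the origin is a saddle point.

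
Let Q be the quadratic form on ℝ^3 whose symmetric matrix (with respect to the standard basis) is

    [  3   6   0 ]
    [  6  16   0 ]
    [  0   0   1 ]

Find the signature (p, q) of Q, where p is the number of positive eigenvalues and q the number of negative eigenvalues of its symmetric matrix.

(3, 0)

Symmetric row and column elimination reduces A to a congruent diagonal form with pivots 3, 4, 1.
Counting signs: 3 positive.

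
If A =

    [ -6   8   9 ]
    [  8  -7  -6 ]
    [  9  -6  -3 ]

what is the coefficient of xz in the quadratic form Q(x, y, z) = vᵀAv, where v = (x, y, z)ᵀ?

The coefficient of xz is A[1,3] + A[3,1] = 2·9 = 18.

18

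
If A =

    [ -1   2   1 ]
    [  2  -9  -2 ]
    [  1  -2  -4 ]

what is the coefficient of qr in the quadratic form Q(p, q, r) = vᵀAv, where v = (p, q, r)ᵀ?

-4

The coefficient of qr is A[2,3] + A[3,2] = 2·(-2) = -4.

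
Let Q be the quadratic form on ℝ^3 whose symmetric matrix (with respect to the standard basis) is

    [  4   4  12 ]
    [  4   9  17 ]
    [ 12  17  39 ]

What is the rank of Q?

Applying the same elementary operations to the rows and columns of A produces a congruent diagonal matrix with entries 4, 5, -2.
So there are 2 positive, 1 negative pivots.
The rank is the number of nonzero pivots: 3.

3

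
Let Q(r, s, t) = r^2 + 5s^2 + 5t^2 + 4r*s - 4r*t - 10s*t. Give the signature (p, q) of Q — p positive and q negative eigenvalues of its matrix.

(2, 0)

The associated matrix is A = [[1, 2, -2], [2, 5, -5], [-2, -5, 5]].
Congruent diagonalization of A (simultaneous row and column reduction) yields pivots 1, 1, 0.
So there are 2 positive, 1 zero pivots.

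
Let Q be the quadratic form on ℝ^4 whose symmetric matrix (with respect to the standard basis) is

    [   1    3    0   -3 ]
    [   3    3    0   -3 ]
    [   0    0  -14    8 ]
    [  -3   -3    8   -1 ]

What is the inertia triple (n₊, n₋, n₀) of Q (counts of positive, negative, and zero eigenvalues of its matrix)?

(2, 2, 0)

Congruent diagonalization of A (simultaneous row and column reduction) yields pivots 1, -6, -14, 4/7.
Counting signs: 2 positive, 2 negative.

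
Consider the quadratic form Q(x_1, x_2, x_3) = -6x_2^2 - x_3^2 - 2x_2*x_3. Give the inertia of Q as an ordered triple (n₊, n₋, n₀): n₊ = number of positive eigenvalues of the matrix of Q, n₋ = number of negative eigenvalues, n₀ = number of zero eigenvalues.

(0, 2, 1)

The symmetric matrix is A = [[0, 0, 0], [0, -6, -1], [0, -1, -1]].
Symmetric row and column elimination reduces A to a congruent diagonal form with pivots 0, -6, -5/6.
That gives 2 negative, 1 zero pivots.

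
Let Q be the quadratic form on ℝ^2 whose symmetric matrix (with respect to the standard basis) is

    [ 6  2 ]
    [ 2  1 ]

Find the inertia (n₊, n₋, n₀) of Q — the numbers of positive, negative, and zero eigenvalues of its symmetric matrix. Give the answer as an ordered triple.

Congruent diagonalization of A (simultaneous row and column reduction) yields pivots 6, 1/3.
Counting signs: 2 positive.

(2, 0, 0)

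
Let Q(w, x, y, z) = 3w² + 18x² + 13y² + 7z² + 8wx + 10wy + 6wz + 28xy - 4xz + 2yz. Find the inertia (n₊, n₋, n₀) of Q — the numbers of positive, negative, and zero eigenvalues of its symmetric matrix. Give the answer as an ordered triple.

The symmetric matrix is A = [[3, 4, 5, 3], [4, 18, 14, -2], [5, 14, 13, 1], [3, -2, 1, 7]].
Row-reducing A symmetrically gives the diagonal entries 3, 38/3, 8/19, 1/2.
Counting signs: 4 positive.

(4, 0, 0)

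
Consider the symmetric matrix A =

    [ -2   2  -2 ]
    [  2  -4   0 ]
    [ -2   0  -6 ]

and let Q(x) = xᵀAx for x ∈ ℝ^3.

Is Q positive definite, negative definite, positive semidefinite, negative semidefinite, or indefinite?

negative definite

An LDLᵀ factorisation of A has diagonal entries -2, -2, -2.
Counting signs: 3 negative.
Hence Q is negative definite.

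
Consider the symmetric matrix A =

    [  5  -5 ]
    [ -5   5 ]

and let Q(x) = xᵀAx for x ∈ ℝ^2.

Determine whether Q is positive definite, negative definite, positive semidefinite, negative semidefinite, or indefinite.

positive semidefinite

Congruent diagonalization of A (simultaneous row and column reduction) yields pivots 5, 0.
Counting signs: 1 positive, 1 zero.
Hence Q is positive semidefinite.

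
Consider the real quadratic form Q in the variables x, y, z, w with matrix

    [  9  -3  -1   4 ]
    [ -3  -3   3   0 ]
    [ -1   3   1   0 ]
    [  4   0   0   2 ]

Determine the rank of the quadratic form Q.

Congruent diagonalization of A (simultaneous row and column reduction) yields pivots 9, -4, 8/3, 0.
Counting signs: 2 positive, 1 negative, 1 zero.
The rank is the number of nonzero pivots: 3.

3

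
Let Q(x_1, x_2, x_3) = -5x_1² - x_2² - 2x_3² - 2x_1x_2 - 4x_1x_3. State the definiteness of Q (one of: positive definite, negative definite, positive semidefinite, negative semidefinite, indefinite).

The symmetric matrix of Q is A = [[-5, -1, -2], [-1, -1, 0], [-2, 0, -2]].
Leading principal minors: Δ_1 = -5, Δ_2 = 4, Δ_3 = -4.
The signs alternate starting with Δ_1 < 0, so by Sylvester's criterion Q is negative definite.

negative definite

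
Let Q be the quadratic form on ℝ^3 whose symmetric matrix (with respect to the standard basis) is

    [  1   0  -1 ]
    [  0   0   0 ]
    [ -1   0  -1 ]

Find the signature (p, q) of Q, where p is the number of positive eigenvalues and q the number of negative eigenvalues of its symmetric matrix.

(1, 1)

Congruent diagonalization of A (simultaneous row and column reduction) yields pivots 1, 0, -2.
That gives 1 positive, 1 negative, 1 zero pivots.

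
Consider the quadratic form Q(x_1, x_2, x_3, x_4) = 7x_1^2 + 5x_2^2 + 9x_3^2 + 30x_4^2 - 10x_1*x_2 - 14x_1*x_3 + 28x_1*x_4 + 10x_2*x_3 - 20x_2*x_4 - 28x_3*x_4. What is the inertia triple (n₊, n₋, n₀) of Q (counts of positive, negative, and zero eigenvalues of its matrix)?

(4, 0, 0)

The symmetric matrix is A = [[7, -5, -7, 14], [-5, 5, 5, -10], [-7, 5, 9, -14], [14, -10, -14, 30]].
Row-reducing A symmetrically gives the diagonal entries 7, 10/7, 2, 2.
So there are 4 positive pivots.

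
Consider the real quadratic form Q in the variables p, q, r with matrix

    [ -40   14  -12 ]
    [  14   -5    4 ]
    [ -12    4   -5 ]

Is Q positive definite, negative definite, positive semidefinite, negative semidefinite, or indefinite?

Leading principal minors: Δ_1 = -40, Δ_2 = 4, Δ_3 = -4.
The signs alternate starting with Δ_1 < 0, so by Sylvester's criterion Q is negative definite.

negative definite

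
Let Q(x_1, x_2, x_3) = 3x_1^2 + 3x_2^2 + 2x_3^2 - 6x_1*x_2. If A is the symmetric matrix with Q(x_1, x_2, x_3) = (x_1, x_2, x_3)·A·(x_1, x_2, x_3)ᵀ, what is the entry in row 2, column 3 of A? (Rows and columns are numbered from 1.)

The coefficient of x_2·x_3 in Q is 0. For a symmetric A this equals A[2,3] + A[3,2] = 2·A[2,3].
So A[2,3] = 0/2 = 0.

0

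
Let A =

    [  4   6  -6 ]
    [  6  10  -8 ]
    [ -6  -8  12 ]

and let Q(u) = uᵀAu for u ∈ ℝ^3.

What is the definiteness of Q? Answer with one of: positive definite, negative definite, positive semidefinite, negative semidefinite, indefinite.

positive definite

Leading principal minors: Δ_1 = 4, Δ_2 = 4, Δ_3 = 8.
All leading principal minors are positive, so by Sylvester's criterion Q is positive definite.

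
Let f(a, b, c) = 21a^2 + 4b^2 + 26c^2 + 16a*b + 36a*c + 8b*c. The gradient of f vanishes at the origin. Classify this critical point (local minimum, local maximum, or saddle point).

The Hessian at the origin is H = [[42, 16, 36], [16, 8, 8], [36, 8, 52]].
An LDLᵀ factorisation of H has diagonal entries 42, 40/21, 4.
So there are 3 positive pivots.
H is positive definite, so the origin is a strict local minimum.

local minimum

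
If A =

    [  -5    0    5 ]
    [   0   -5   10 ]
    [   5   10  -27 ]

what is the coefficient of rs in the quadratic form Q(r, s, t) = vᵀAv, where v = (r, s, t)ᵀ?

0

The coefficient of rs is A[1,2] + A[2,1] = 2·0 = 0.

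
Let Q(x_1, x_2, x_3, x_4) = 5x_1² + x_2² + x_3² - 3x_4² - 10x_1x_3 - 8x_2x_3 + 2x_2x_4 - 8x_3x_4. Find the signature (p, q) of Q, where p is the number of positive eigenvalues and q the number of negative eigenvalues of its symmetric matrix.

The symmetric matrix is A = [[5, 0, -5, 0], [0, 1, -4, 1], [-5, -4, 1, -4], [0, 1, -4, -3]].
Congruent diagonalization of A (simultaneous row and column reduction) yields pivots 5, 1, -20, -4.
That gives 2 positive, 2 negative pivots.

(2, 2)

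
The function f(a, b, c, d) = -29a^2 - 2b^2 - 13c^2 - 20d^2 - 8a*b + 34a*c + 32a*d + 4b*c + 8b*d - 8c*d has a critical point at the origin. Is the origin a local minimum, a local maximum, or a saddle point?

local maximum

The Hessian at the origin is H = [[-58, -8, 34, 32], [-8, -4, 4, 8], [34, 4, -26, -8], [32, 8, -8, -40]].
An LDLᵀ factorisation of H has diagonal entries -58, -84/29, -124/21, -40/31.
So there are 4 negative pivots.
H is negative definite, so the origin is a strict local maximum.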